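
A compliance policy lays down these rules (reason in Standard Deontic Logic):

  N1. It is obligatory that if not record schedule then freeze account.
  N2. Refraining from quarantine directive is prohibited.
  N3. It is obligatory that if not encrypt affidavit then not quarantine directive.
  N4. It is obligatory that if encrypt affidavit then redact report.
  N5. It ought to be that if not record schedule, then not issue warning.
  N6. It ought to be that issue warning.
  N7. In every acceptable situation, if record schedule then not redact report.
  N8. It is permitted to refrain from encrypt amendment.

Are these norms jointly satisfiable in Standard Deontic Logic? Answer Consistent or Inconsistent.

Inconsistent

From premise 6 we have O(issue_warning).
Premise 5 is O(¬record_schedule → ¬issue_warning); contrapositively O(issue_warning → record_schedule). Since O(issue_warning) holds, K gives O(record_schedule).
From O(record_schedule) and premise 7, O(record_schedule → ¬redact_report), we obtain O(¬redact_report).
Premise 4 is O(encrypt_affidavit → redact_report); contrapositively O(¬redact_report → ¬encrypt_affidavit). Since O(¬redact_report) holds, K gives O(¬encrypt_affidavit).
Applying K to premise 3 (O(¬encrypt_affidavit → ¬quarantine_directive)) and O(¬encrypt_affidavit) yields O(¬quarantine_directive).
Yet premise 2 is F(¬quarantine_directive), i.e. O(quarantine_directive).
We now have both O(¬quarantine_directive) and O(quarantine_directive) — quarantine_directive is simultaneously obligatory and forbidden, violating the D-axiom.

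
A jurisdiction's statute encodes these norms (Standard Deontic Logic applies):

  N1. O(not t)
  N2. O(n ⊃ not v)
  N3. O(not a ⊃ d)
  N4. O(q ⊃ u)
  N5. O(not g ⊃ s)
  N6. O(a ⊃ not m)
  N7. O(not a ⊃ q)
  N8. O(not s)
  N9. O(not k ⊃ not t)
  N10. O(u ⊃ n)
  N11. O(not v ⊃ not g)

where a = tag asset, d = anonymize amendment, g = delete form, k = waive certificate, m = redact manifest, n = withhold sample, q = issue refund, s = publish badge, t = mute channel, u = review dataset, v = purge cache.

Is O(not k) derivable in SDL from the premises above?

Premise 9 is O(not k ⊃ not t); even if O(not t) held, inferring O(not k) would be affirming the consequent — invalid.
No other premise forces O(not k). An ideal world satisfying every premise can still have not k false, so O(not k) is not derivable.

No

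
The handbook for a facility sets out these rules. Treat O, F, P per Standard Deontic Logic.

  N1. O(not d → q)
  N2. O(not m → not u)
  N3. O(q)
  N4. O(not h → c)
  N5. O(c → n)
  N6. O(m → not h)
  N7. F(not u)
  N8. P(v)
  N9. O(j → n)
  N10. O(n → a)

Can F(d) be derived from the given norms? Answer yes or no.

No

Premise 1 is O(not d → q); even if O(q) held, inferring O(not d) would be affirming the consequent — invalid.
No other premise forces O(not d). An ideal world satisfying every premise can still have d true, so F(d) is not derivable.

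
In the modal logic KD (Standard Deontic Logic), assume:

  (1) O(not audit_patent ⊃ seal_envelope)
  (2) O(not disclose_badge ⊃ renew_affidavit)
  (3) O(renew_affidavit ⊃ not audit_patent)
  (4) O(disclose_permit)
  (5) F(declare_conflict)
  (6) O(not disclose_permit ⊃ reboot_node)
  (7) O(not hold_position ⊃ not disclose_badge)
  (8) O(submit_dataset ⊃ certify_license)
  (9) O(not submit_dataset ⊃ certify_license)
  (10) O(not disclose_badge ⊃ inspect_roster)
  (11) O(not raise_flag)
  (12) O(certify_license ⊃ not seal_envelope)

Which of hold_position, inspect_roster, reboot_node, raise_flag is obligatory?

Premises 9 and 8 are O(not submit_dataset ⊃ certify_license) and O(submit_dataset ⊃ certify_license); every ideal world satisfies not submit_dataset or submit_dataset, so in either case certify_license holds — hence O(certify_license).
With premise 12, O(certify_license ⊃ not seal_envelope), the K-axiom yields O(not seal_envelope).
Premise 1 is O(not audit_patent ⊃ seal_envelope); contrapositively O(not seal_envelope ⊃ audit_patent). Since O(not seal_envelope) holds, K gives O(audit_patent).
Premise 3, O(renew_affidavit ⊃ not audit_patent), contraposes to O(audit_patent ⊃ not renew_affidavit); with O(audit_patent) we get O(not renew_affidavit).
Premise 2, O(not disclose_badge ⊃ renew_affidavit), contraposes to O(not renew_affidavit ⊃ disclose_badge); with O(not renew_affidavit) we get O(disclose_badge).
Premise 7, O(not hold_position ⊃ not disclose_badge), contraposes to O(disclose_badge ⊃ hold_position); with O(disclose_badge) we get O(hold_position).
So O(hold_position) holds — hold_position is obligatory. None of the other listed options is made obligatory by any chain of premises.

hold_position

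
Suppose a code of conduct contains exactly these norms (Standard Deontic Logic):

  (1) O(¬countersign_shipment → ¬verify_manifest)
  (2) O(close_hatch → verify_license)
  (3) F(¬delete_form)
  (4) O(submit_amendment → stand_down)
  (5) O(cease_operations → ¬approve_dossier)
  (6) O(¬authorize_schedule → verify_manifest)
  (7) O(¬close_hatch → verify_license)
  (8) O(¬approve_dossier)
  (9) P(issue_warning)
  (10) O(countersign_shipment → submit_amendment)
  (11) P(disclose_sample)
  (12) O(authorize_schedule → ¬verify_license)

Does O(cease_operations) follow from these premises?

No

Premise 5 is O(cease_operations → ¬approve_dossier); even if O(¬approve_dossier) held, inferring O(cease_operations) would be affirming the consequent — invalid.
No other premise forces O(cease_operations). An ideal world satisfying every premise can still have cease_operations false, so O(cease_operations) is not derivable.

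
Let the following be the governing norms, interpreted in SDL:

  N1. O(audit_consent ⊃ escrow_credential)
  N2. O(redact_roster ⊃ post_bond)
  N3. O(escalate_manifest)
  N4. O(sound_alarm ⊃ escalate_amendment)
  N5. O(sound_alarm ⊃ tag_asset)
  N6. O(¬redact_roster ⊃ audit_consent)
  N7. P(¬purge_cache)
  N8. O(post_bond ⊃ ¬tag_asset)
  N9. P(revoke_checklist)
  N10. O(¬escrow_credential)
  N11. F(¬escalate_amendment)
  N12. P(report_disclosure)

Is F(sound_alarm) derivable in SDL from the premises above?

From premise 10 we have O(¬escrow_credential).
Premise 1, O(audit_consent ⊃ escrow_credential), contraposes to O(¬escrow_credential ⊃ ¬audit_consent); with O(¬escrow_credential) we get O(¬audit_consent).
Premise 6 is O(¬redact_roster ⊃ audit_consent); contrapositively O(¬audit_consent ⊃ redact_roster). Since O(¬audit_consent) holds, K gives O(redact_roster).
From O(redact_roster) and premise 2, O(redact_roster ⊃ post_bond), we obtain O(post_bond).
Applying K to premise 8 (O(post_bond ⊃ ¬tag_asset)) and O(post_bond) yields O(¬tag_asset).
Premise 5 is O(sound_alarm ⊃ tag_asset); contrapositively O(¬tag_asset ⊃ ¬sound_alarm). Since O(¬tag_asset) holds, K gives O(¬sound_alarm).
Premises 3, 4, 7, 9, 11, 12 do not contribute to this derivation.
So O(¬sound_alarm) holds, i.e. F(sound_alarm). The claim follows.

Yes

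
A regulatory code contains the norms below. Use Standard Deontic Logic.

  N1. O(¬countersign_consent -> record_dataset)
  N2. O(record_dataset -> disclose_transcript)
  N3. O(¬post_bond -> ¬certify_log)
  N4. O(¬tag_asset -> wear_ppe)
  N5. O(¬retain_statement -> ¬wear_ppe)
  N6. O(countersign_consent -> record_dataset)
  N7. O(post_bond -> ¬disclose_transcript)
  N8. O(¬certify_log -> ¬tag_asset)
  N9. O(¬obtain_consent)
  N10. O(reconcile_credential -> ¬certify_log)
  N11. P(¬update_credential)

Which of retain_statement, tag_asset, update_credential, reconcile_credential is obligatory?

By case analysis on countersign_consent: premise 6 gives O(countersign_consent -> record_dataset) and premise 1 gives O(¬countersign_consent -> record_dataset), so O(record_dataset) either way.
Premise 2 is O(record_dataset -> disclose_transcript); since O(record_dataset), deontic closure gives O(disclose_transcript).
Premise 7, O(post_bond -> ¬disclose_transcript), contraposes to O(disclose_transcript -> ¬post_bond); with O(disclose_transcript) we get O(¬post_bond).
Premise 3 is O(¬post_bond -> ¬certify_log); since O(¬post_bond), deontic closure gives O(¬certify_log).
Premise 8 is O(¬certify_log -> ¬tag_asset); since O(¬certify_log), deontic closure gives O(¬tag_asset).
Premise 4 is O(¬tag_asset -> wear_ppe); since O(¬tag_asset), deontic closure gives O(wear_ppe).
The contrapositive of premise 5 (O(¬retain_statement -> ¬wear_ppe)) is O(wear_ppe -> retain_statement), and O(wear_ppe) is already established, so O(retain_statement).
So O(retain_statement) holds — retain_statement is obligatory. None of the other listed options is made obligatory by any chain of premises.

retain_statement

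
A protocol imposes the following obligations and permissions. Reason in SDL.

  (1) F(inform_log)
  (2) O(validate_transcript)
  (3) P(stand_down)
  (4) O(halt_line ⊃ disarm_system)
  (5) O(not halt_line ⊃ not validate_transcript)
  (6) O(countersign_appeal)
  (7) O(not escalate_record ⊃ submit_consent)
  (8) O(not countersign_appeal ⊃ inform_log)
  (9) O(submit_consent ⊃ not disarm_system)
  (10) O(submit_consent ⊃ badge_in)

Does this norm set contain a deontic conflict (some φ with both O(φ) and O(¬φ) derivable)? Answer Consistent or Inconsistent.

Consistent

Premise 8 is O(not countersign_appeal ⊃ inform_log), but O(not countersign_appeal) is not derivable from the premises, so it does not yield O(inform_log).
So O(inform_log) is not derivable, and the apparent clash with O(not inform_log) does not arise.
A world satisfying every obligation exists (e.g. badge_in=false, countersign_appeal=true, disarm_system=true, escalate_record=true, halt_line=true, inform_log=false, stand_down=false, submit_consent=false, validate_transcript=true); no atom is both obligatory and forbidden, so the set is consistent.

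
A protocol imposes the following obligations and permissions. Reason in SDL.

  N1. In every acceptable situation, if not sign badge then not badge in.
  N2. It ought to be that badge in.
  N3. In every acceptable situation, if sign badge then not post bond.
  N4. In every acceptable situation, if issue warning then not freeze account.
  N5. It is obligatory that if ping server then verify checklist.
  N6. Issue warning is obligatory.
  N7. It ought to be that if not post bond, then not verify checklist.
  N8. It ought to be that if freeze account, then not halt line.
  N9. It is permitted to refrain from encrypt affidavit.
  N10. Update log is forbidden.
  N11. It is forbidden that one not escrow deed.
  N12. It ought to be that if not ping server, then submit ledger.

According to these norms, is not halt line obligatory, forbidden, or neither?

Premise 8 is O(freeze_account → ¬halt_line), but O(freeze_account) is not derivable from the premises, so it does not yield O(¬halt_line).
No premise or chain of K-axiom applications forces O(¬halt_line), and none forces O(halt_line). So ¬halt_line is neither obligatory nor forbidden under these norms.

Neither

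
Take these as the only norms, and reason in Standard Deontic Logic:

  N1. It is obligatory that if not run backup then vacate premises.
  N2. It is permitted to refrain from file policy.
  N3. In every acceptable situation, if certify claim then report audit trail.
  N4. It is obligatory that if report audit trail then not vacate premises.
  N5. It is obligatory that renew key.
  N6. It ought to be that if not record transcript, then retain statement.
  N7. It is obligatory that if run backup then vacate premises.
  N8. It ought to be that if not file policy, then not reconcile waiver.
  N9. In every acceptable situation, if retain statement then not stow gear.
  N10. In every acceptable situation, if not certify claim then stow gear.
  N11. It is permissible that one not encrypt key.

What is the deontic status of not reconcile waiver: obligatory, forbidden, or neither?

Neither

Premise 8 is O(¬file_policy → ¬reconcile_waiver), but O(¬file_policy) is not derivable from the premises (the permission P(¬file_policy) asserts only ¬O(file_policy), not O(¬file_policy)), so it does not yield O(¬reconcile_waiver).
No premise or chain of K-axiom applications forces O(¬reconcile_waiver), and none forces O(reconcile_waiver). So ¬reconcile_waiver is neither obligatory nor forbidden under these norms.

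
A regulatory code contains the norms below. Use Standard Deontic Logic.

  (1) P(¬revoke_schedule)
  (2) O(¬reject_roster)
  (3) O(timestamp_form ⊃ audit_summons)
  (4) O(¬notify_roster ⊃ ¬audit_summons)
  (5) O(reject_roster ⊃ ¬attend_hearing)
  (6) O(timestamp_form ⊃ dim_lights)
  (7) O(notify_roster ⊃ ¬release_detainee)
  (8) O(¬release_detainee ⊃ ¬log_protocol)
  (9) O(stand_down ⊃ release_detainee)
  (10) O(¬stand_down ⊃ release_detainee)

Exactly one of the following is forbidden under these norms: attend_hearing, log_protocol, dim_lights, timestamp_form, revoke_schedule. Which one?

timestamp_form

Premises 10 and 9 cover both cases: O(¬stand_down ⊃ release_detainee) and O(stand_down ⊃ release_detainee). Since ¬stand_down ∨ stand_down is a tautology, O(release_detainee) follows.
Premise 7, O(notify_roster ⊃ ¬release_detainee), contraposes to O(release_detainee ⊃ ¬notify_roster); with O(release_detainee) we get O(¬notify_roster).
Premise 4 is O(¬notify_roster ⊃ ¬audit_summons); since O(¬notify_roster), deontic closure gives O(¬audit_summons).
Premise 3, O(timestamp_form ⊃ audit_summons), contraposes to O(¬audit_summons ⊃ ¬timestamp_form); with O(¬audit_summons) we get O(¬timestamp_form).
So O(¬timestamp_form) holds, i.e. timestamp_form is forbidden. None of the other listed options is forbidden under the premises.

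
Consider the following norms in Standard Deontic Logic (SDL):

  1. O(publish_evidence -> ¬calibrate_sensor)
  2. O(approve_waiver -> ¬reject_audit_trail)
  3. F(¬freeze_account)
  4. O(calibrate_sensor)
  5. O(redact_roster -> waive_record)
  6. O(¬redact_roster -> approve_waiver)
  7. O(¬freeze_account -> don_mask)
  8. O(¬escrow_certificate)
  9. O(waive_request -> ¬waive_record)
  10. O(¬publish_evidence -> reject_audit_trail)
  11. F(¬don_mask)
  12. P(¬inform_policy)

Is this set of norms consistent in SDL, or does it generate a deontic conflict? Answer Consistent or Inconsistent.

Premise 7 is O(¬freeze_account -> don_mask); even if O(don_mask) held, inferring O(¬freeze_account) would be affirming the consequent — invalid.
So O(¬freeze_account) is not derivable, and the apparent clash with O(freeze_account) does not arise.
A world satisfying every obligation exists (e.g. approve_waiver=false, calibrate_sensor=true, don_mask=true, escrow_certificate=false, freeze_account=true, inform_policy=false, publish_evidence=false, redact_roster=true, reject_audit_trail=true, waive_record=true, waive_request=false); no atom is both obligatory and forbidden, so the set is consistent.

Consistent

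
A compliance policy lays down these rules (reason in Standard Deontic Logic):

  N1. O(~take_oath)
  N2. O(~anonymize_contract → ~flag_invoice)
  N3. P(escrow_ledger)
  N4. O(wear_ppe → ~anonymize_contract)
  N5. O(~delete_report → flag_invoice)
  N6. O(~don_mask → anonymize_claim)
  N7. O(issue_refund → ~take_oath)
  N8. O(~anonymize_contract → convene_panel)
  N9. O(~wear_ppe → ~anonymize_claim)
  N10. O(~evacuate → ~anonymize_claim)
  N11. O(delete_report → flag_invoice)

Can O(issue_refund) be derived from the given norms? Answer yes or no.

Premise 7 is O(issue_refund → ~take_oath); even if O(~take_oath) held, inferring O(issue_refund) would be affirming the consequent — invalid.
No other premise forces O(issue_refund). An ideal world satisfying every premise can still have issue_refund false, so O(issue_refund) is not derivable.

No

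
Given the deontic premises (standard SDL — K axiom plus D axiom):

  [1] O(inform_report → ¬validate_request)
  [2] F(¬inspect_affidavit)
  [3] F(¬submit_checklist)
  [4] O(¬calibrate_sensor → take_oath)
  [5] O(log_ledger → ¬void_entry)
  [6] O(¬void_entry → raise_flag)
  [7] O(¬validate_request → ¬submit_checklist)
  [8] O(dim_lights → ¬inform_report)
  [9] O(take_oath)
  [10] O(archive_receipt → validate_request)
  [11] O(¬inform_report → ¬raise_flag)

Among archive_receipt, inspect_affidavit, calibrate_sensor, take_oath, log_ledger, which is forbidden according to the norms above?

Premise 3, F(¬submit_checklist), is equivalent to O(submit_checklist).
Premise 7 is O(¬validate_request → ¬submit_checklist); contrapositively O(submit_checklist → validate_request). Since O(submit_checklist) holds, K gives O(validate_request).
The contrapositive of premise 1 (O(inform_report → ¬validate_request)) is O(validate_request → ¬inform_report), and O(validate_request) is already established, so O(¬inform_report).
Applying K to premise 11 (O(¬inform_report → ¬raise_flag)) and O(¬inform_report) yields O(¬raise_flag).
Premise 6 is O(¬void_entry → raise_flag); contrapositively O(¬raise_flag → void_entry). Since O(¬raise_flag) holds, K gives O(void_entry).
Premise 5 is O(log_ledger → ¬void_entry); contrapositively O(void_entry → ¬log_ledger). Since O(void_entry) holds, K gives O(¬log_ledger).
So O(¬log_ledger) holds, i.e. log_ledger is forbidden. None of the other listed options is forbidden under the premises.

log_ledger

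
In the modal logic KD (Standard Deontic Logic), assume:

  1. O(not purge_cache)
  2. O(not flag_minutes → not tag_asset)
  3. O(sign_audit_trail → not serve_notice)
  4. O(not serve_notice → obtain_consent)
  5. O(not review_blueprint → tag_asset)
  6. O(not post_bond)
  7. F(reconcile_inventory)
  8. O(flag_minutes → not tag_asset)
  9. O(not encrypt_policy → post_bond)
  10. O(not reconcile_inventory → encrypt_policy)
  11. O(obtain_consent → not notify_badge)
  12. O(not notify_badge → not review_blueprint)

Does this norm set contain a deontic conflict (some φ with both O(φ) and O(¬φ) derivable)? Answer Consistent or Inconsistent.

Premise 9 is O(not encrypt_policy → post_bond), but O(not encrypt_policy) is not derivable from the premises, so it does not yield O(post_bond).
So O(post_bond) is not derivable, and the apparent clash with O(not post_bond) does not arise.
A world satisfying every obligation exists (e.g. encrypt_policy=true, flag_minutes=false, notify_badge=true, obtain_consent=false, post_bond=false, purge_cache=false, reconcile_inventory=false, review_blueprint=true, serve_notice=true, sign_audit_trail=false, tag_asset=false); no atom is both obligatory and forbidden, so the set is consistent.

Consistent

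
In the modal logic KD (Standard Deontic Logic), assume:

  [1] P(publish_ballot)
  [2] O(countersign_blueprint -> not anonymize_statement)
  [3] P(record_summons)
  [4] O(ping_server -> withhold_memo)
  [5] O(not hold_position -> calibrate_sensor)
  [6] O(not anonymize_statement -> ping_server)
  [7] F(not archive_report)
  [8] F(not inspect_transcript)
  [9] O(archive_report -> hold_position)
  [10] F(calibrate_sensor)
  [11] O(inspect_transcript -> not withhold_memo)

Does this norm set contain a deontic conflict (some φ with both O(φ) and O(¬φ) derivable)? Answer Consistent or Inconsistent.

Consistent

Premise 5 is O(not hold_position -> calibrate_sensor), but O(not hold_position) is not derivable from the premises, so it does not yield O(calibrate_sensor).
So O(calibrate_sensor) is not derivable, and the apparent clash with O(not calibrate_sensor) does not arise.
A world satisfying every obligation exists (e.g. anonymize_statement=true, archive_report=true, calibrate_sensor=false, countersign_blueprint=false, hold_position=true, inspect_transcript=true, ping_server=false, publish_ballot=false, record_summons=false, withhold_memo=false); no atom is both obligatory and forbidden, so the set is consistent.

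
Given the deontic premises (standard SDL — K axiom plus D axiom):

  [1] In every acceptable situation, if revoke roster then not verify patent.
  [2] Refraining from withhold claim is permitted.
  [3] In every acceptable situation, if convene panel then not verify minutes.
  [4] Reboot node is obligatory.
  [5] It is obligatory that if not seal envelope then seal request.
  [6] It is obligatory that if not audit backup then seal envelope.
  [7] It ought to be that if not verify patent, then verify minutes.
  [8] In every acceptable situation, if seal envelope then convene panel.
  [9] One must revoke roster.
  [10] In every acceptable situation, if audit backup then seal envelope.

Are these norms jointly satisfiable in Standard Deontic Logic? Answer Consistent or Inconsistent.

By case analysis on audit_backup: premise 10 gives O(audit_backup → seal_envelope) and premise 6 gives O(¬audit_backup → seal_envelope), so O(seal_envelope) either way.
From O(seal_envelope) and premise 8, O(seal_envelope → convene_panel), we obtain O(convene_panel).
With premise 3, O(convene_panel → ¬verify_minutes), the K-axiom yields O(¬verify_minutes).
Premise 7, O(¬verify_patent → verify_minutes), contraposes to O(¬verify_minutes → verify_patent); with O(¬verify_minutes) we get O(verify_patent).
Premise 1, O(revoke_roster → ¬verify_patent), contraposes to O(verify_patent → ¬revoke_roster); with O(verify_patent) we get O(¬revoke_roster).
However, premise 9 gives O(revoke_roster).
We now have both O(¬revoke_roster) and O(revoke_roster) — revoke_roster is simultaneously obligatory and forbidden, violating the D-axiom.

Inconsistent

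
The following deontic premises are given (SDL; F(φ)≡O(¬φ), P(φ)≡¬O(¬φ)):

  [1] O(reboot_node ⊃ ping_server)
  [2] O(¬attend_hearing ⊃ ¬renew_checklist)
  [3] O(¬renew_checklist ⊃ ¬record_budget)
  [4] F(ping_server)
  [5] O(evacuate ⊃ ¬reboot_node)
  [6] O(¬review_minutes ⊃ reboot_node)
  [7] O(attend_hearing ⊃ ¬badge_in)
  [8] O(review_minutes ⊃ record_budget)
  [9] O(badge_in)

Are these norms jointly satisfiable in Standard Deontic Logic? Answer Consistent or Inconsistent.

Premise 4 is F(ping_server), i.e. O(¬ping_server).
Premise 1, O(reboot_node ⊃ ping_server), contraposes to O(¬ping_server ⊃ ¬reboot_node); with O(¬ping_server) we get O(¬reboot_node).
Premise 6, O(¬review_minutes ⊃ reboot_node), contraposes to O(¬reboot_node ⊃ review_minutes); with O(¬reboot_node) we get O(review_minutes).
Premise 8 is O(review_minutes ⊃ record_budget); since O(review_minutes), deontic closure gives O(record_budget).
Premise 3 is O(¬renew_checklist ⊃ ¬record_budget); contrapositively O(record_budget ⊃ renew_checklist). Since O(record_budget) holds, K gives O(renew_checklist).
Premise 2 is O(¬attend_hearing ⊃ ¬renew_checklist); contrapositively O(renew_checklist ⊃ attend_hearing). Since O(renew_checklist) holds, K gives O(attend_hearing).
From O(attend_hearing) and premise 7, O(attend_hearing ⊃ ¬badge_in), we obtain O(¬badge_in).
Yet premise 9 states O(badge_in).
We now have both O(¬badge_in) and O(badge_in) — badge_in is simultaneously obligatory and forbidden, violating the D-axiom.

Inconsistent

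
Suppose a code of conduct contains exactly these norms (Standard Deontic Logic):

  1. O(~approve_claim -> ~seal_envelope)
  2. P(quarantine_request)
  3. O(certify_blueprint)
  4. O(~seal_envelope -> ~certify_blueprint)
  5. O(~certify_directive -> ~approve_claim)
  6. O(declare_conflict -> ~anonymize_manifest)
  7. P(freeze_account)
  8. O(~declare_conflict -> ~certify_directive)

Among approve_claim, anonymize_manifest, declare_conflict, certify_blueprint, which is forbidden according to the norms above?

anonymize_manifest

Premise 3 gives O(certify_blueprint).
Premise 4, O(~seal_envelope -> ~certify_blueprint), contraposes to O(certify_blueprint -> seal_envelope); with O(certify_blueprint) we get O(seal_envelope).
Premise 1 is O(~approve_claim -> ~seal_envelope); contrapositively O(seal_envelope -> approve_claim). Since O(seal_envelope) holds, K gives O(approve_claim).
Premise 5, O(~certify_directive -> ~approve_claim), contraposes to O(approve_claim -> certify_directive); with O(approve_claim) we get O(certify_directive).
Premise 8, O(~declare_conflict -> ~certify_directive), contraposes to O(certify_directive -> declare_conflict); with O(certify_directive) we get O(declare_conflict).
Applying K to premise 6 (O(declare_conflict -> ~anonymize_manifest)) and O(declare_conflict) yields O(~anonymize_manifest).
So O(~anonymize_manifest) holds, i.e. anonymize_manifest is forbidden. None of the other listed options is forbidden under the premises.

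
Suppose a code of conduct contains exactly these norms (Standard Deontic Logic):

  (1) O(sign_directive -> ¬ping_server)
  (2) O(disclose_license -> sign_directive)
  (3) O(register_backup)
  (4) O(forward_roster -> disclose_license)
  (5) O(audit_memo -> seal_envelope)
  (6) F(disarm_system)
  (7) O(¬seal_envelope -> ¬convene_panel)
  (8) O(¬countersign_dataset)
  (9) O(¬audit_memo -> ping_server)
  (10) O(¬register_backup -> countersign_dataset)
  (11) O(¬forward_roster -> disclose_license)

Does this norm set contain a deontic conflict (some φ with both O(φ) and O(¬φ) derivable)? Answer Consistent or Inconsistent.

Consistent

Premise 10 is O(¬register_backup -> countersign_dataset), but O(¬register_backup) is not derivable from the premises, so it does not yield O(countersign_dataset).
So O(countersign_dataset) is not derivable, and the apparent clash with O(¬countersign_dataset) does not arise.
A world satisfying every obligation exists (e.g. audit_memo=true, convene_panel=false, countersign_dataset=false, disarm_system=false, disclose_license=true, forward_roster=false, ping_server=false, register_backup=true, seal_envelope=true, sign_directive=true); no atom is both obligatory and forbidden, so the set is consistent.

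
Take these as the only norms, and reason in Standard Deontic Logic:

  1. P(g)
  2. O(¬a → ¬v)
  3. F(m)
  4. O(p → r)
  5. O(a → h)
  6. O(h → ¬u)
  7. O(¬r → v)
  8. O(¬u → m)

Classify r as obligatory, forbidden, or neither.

Obligatory

Premise 3, F(m), is equivalent to O(¬m).
Premise 8, O(¬u → m), contraposes to O(¬m → u); with O(¬m) we get O(u).
Premise 6, O(h → ¬u), contraposes to O(u → ¬h); with O(u) we get O(¬h).
The contrapositive of premise 5 (O(a → h)) is O(¬h → ¬a), and O(¬h) is already established, so O(¬a).
With premise 2, O(¬a → ¬v), the K-axiom yields O(¬v).
The contrapositive of premise 7 (O(¬r → v)) is O(¬v → r), and O(¬v) is already established, so O(r).
Premises 1, 4 do not contribute to this derivation.
Hence r is obligatory.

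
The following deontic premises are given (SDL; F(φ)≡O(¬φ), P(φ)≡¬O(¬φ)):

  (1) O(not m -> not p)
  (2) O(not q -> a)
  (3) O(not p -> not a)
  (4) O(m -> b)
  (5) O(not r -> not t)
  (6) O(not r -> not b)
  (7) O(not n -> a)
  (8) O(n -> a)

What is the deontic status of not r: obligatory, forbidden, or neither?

By case analysis on n: premise 8 gives O(n -> a) and premise 7 gives O(not n -> a), so O(a) either way.
Premise 3, O(not p -> not a), contraposes to O(a -> p); with O(a) we get O(p).
Premise 1 is O(not m -> not p); contrapositively O(p -> m). Since O(p) holds, K gives O(m).
Applying K to premise 4 (O(m -> b)) and O(m) yields O(b).
The contrapositive of premise 6 (O(not r -> not b)) is O(b -> r), and O(b) is already established, so O(r).
Premises 2, 5 do not contribute to this derivation.
Thus O(r), which is F(not r): not r is forbidden.

Forbidden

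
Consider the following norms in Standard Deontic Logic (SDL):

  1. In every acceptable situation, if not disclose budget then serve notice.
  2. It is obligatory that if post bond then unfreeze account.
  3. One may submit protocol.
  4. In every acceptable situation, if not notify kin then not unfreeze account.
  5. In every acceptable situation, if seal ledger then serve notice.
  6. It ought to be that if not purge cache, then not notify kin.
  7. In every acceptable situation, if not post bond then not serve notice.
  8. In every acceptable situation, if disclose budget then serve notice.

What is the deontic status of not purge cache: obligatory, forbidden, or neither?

Forbidden

By case analysis on disclose_budget: premise 8 gives O(disclose_budget → serve_notice) and premise 1 gives O(¬disclose_budget → serve_notice), so O(serve_notice) either way.
Premise 7, O(¬post_bond → ¬serve_notice), contraposes to O(serve_notice → post_bond); with O(serve_notice) we get O(post_bond).
From O(post_bond) and premise 2, O(post_bond → unfreeze_account), we obtain O(unfreeze_account).
Premise 4 is O(¬notify_kin → ¬unfreeze_account); contrapositively O(unfreeze_account → notify_kin). Since O(unfreeze_account) holds, K gives O(notify_kin).
Premise 6 is O(¬purge_cache → ¬notify_kin); contrapositively O(notify_kin → purge_cache). Since O(notify_kin) holds, K gives O(purge_cache).
Premises 3, 5 do not contribute to this derivation.
Thus O(purge_cache), which is F(¬purge_cache): ¬purge_cache is forbidden.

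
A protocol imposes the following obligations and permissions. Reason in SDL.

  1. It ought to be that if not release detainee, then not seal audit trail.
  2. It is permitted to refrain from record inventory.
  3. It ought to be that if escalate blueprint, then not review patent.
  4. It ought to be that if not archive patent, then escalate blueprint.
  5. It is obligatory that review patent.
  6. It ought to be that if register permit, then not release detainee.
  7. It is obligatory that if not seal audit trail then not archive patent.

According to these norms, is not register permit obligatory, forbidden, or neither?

Obligatory

Premise 5 gives O(review_patent).
The contrapositive of premise 3 (O(escalate_blueprint → ¬review_patent)) is O(review_patent → ¬escalate_blueprint), and O(review_patent) is already established, so O(¬escalate_blueprint).
Premise 4, O(¬archive_patent → escalate_blueprint), contraposes to O(¬escalate_blueprint → archive_patent); with O(¬escalate_blueprint) we get O(archive_patent).
Premise 7 is O(¬seal_audit_trail → ¬archive_patent); contrapositively O(archive_patent → seal_audit_trail). Since O(archive_patent) holds, K gives O(seal_audit_trail).
The contrapositive of premise 1 (O(¬release_detainee → ¬seal_audit_trail)) is O(seal_audit_trail → release_detainee), and O(seal_audit_trail) is already established, so O(release_detainee).
The contrapositive of premise 6 (O(register_permit → ¬release_detainee)) is O(release_detainee → ¬register_permit), and O(release_detainee) is already established, so O(¬register_permit).
Premise 2 does not contribute to this derivation.
Hence ¬register_permit is obligatory.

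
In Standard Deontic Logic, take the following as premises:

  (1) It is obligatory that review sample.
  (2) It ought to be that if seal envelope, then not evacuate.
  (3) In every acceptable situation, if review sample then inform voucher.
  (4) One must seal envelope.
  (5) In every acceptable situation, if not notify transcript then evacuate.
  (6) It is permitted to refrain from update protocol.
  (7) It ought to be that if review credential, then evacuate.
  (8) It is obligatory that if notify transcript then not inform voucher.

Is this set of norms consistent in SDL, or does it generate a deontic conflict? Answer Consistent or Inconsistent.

Inconsistent

Premise 1 gives O(review_sample).
From O(review_sample) and premise 3, O(review_sample → inform_voucher), we obtain O(inform_voucher).
Premise 8, O(notify_transcript → ¬inform_voucher), contraposes to O(inform_voucher → ¬notify_transcript); with O(inform_voucher) we get O(¬notify_transcript).
Applying K to premise 5 (O(¬notify_transcript → evacuate)) and O(¬notify_transcript) yields O(evacuate).
Premise 2, O(seal_envelope → ¬evacuate), contraposes to O(evacuate → ¬seal_envelope); with O(evacuate) we get O(¬seal_envelope).
But premise 4 directly asserts O(seal_envelope).
We now have both O(¬seal_envelope) and O(seal_envelope) — seal_envelope is simultaneously obligatory and forbidden, violating the D-axiom.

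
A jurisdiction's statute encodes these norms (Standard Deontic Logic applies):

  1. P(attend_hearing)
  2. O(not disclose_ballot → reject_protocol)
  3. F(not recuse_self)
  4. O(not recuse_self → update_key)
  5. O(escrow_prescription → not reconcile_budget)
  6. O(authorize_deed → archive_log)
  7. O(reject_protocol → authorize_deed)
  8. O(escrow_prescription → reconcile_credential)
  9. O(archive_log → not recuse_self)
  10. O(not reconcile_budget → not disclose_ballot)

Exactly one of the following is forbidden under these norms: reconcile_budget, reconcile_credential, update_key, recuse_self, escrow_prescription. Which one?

escrow_prescription

F(not recuse_self) at premise 3 means O(recuse_self).
The contrapositive of premise 9 (O(archive_log → not recuse_self)) is O(recuse_self → not archive_log), and O(recuse_self) is already established, so O(not archive_log).
Premise 6 is O(authorize_deed → archive_log); contrapositively O(not archive_log → not authorize_deed). Since O(not archive_log) holds, K gives O(not authorize_deed).
Premise 7, O(reject_protocol → authorize_deed), contraposes to O(not authorize_deed → not reject_protocol); with O(not authorize_deed) we get O(not reject_protocol).
Premise 2 is O(not disclose_ballot → reject_protocol); contrapositively O(not reject_protocol → disclose_ballot). Since O(not reject_protocol) holds, K gives O(disclose_ballot).
The contrapositive of premise 10 (O(not reconcile_budget → not disclose_ballot)) is O(disclose_ballot → reconcile_budget), and O(disclose_ballot) is already established, so O(reconcile_budget).
The contrapositive of premise 5 (O(escrow_prescription → not reconcile_budget)) is O(reconcile_budget → not escrow_prescription), and O(reconcile_budget) is already established, so O(not escrow_prescription).
So O(not escrow_prescription) holds, i.e. escrow_prescription is forbidden. None of the other listed options is forbidden under the premises.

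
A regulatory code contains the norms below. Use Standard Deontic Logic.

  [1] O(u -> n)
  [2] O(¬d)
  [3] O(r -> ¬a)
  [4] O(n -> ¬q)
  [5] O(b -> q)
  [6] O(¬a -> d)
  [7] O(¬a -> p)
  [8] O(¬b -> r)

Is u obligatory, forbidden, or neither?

Forbidden

Premise 2 states O(¬d) outright.
Premise 6, O(¬a -> d), contraposes to O(¬d -> a); with O(¬d) we get O(a).
The contrapositive of premise 3 (O(r -> ¬a)) is O(a -> ¬r), and O(a) is already established, so O(¬r).
Premise 8, O(¬b -> r), contraposes to O(¬r -> b); with O(¬r) we get O(b).
Applying K to premise 5 (O(b -> q)) and O(b) yields O(q).
The contrapositive of premise 4 (O(n -> ¬q)) is O(q -> ¬n), and O(q) is already established, so O(¬n).
Premise 1 is O(u -> n); contrapositively O(¬n -> ¬u). Since O(¬n) holds, K gives O(¬u).
Premise 7 does not contribute to this derivation.
Thus O(¬u), which is F(u): u is forbidden.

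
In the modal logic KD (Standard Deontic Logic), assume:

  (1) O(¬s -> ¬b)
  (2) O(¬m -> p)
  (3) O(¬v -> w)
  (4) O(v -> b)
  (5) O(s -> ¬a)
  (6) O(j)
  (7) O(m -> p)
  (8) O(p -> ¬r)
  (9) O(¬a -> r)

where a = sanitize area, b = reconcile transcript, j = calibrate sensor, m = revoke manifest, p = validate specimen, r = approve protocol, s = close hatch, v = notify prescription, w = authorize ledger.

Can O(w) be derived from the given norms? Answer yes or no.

Premises 2 and 7 are O(¬m -> p) and O(m -> p); every ideal world satisfies ¬m or m, so in either case p holds — hence O(p).
With premise 8, O(p -> ¬r), the K-axiom yields O(¬r).
The contrapositive of premise 9 (O(¬a -> r)) is O(¬r -> a), and O(¬r) is already established, so O(a).
Premise 5 is O(s -> ¬a); contrapositively O(a -> ¬s). Since O(a) holds, K gives O(¬s).
With premise 1, O(¬s -> ¬b), the K-axiom yields O(¬b).
Premise 4 is O(v -> b); contrapositively O(¬b -> ¬v). Since O(¬b) holds, K gives O(¬v).
From O(¬v) and premise 3, O(¬v -> w), we obtain O(w).
Premise 6 does not contribute to this derivation.
So O(w) follows.

Yes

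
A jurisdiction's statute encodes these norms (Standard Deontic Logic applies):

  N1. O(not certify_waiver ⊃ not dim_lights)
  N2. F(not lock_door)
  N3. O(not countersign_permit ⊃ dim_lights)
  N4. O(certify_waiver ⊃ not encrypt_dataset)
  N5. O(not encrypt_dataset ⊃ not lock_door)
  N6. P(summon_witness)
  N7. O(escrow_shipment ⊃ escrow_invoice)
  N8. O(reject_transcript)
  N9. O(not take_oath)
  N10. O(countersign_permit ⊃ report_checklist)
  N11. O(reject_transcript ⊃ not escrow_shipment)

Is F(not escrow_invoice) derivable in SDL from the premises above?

Premise 7 is O(escrow_shipment ⊃ escrow_invoice), but O(escrow_shipment) is not derivable from the premises, so it does not yield O(escrow_invoice).
No other premise forces O(escrow_invoice). An ideal world satisfying every premise can still have not escrow_invoice true, so F(not escrow_invoice) is not derivable.

No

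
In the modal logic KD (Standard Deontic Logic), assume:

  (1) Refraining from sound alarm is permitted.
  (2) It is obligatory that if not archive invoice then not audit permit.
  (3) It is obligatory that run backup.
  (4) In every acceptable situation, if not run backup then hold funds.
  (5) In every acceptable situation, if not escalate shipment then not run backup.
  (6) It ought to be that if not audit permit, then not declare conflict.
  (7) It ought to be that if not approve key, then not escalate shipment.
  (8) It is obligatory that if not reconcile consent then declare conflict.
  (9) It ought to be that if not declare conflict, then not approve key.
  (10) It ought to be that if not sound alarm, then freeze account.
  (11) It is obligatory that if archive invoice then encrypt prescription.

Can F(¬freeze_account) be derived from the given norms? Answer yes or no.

Premise 10 is O(¬sound_alarm → freeze_account), but O(¬sound_alarm) is not derivable from the premises (the permission P(¬sound_alarm) asserts only ¬O(sound_alarm), not O(¬sound_alarm)), so it does not yield O(freeze_account).
No other premise forces O(freeze_account). An ideal world satisfying every premise can still have ¬freeze_account true, so F(¬freeze_account) is not derivable.

No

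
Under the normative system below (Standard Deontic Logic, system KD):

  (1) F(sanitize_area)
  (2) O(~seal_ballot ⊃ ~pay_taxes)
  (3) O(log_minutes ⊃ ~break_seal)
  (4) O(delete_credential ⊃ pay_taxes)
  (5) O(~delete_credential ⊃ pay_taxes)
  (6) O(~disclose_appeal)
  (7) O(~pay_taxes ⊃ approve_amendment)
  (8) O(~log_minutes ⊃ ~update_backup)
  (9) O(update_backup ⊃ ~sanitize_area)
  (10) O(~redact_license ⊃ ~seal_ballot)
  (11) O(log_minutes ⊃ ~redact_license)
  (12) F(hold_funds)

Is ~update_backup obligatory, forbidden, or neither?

Premises 4 and 5 cover both cases: O(delete_credential ⊃ pay_taxes) and O(~delete_credential ⊃ pay_taxes). Since delete_credential ∨ ~delete_credential is a tautology, O(pay_taxes) follows.
Premise 2 is O(~seal_ballot ⊃ ~pay_taxes); contrapositively O(pay_taxes ⊃ seal_ballot). Since O(pay_taxes) holds, K gives O(seal_ballot).
Premise 10, O(~redact_license ⊃ ~seal_ballot), contraposes to O(seal_ballot ⊃ redact_license); with O(seal_ballot) we get O(redact_license).
The contrapositive of premise 11 (O(log_minutes ⊃ ~redact_license)) is O(redact_license ⊃ ~log_minutes), and O(redact_license) is already established, so O(~log_minutes).
With premise 8, O(~log_minutes ⊃ ~update_backup), the K-axiom yields O(~update_backup).
Premises 1, 3, 6, 7, 9, 12 do not contribute to this derivation.
Hence ~update_backup is obligatory.

Obligatory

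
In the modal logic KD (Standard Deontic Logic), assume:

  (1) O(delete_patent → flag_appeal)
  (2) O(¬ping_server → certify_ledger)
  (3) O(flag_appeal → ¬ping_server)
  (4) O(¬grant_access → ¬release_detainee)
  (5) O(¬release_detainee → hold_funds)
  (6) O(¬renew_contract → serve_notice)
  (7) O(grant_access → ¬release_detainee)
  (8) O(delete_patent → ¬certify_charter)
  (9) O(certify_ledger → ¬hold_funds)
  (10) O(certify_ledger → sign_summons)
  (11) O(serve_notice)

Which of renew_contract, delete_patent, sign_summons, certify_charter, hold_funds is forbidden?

delete_patent

Premises 4 and 7 are O(¬grant_access → ¬release_detainee) and O(grant_access → ¬release_detainee); every ideal world satisfies ¬grant_access or grant_access, so in either case ¬release_detainee holds — hence O(¬release_detainee).
From O(¬release_detainee) and premise 5, O(¬release_detainee → hold_funds), we obtain O(hold_funds).
Premise 9 is O(certify_ledger → ¬hold_funds); contrapositively O(hold_funds → ¬certify_ledger). Since O(hold_funds) holds, K gives O(¬certify_ledger).
Premise 2 is O(¬ping_server → certify_ledger); contrapositively O(¬certify_ledger → ping_server). Since O(¬certify_ledger) holds, K gives O(ping_server).
Premise 3, O(flag_appeal → ¬ping_server), contraposes to O(ping_server → ¬flag_appeal); with O(ping_server) we get O(¬flag_appeal).
The contrapositive of premise 1 (O(delete_patent → flag_appeal)) is O(¬flag_appeal → ¬delete_patent), and O(¬flag_appeal) is already established, so O(¬delete_patent).
So O(¬delete_patent) holds, i.e. delete_patent is forbidden. None of the other listed options is forbidden under the premises.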